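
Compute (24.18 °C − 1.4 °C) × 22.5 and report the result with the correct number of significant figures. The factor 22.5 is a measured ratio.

24.18 °C − 1.4 °C = 22.78 °C; the difference is limited to 1 decimal place (3 s.f.).
Carrying full precision, 22.78 × 22.5 = 512.55 °C; 22.5 has 3 s.f., so the result keeps min(3, 3) = 3 s.f.
Rounded to 3 significant figures: 513 °C.

513 °C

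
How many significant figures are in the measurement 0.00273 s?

0.00273: leading zeros are not significant.

3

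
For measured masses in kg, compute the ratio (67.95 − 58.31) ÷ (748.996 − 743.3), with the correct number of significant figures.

67.95 − 58.31 = 9.64, limited to 2 d.p. → 3 s.f.; 748.996 − 743.3 = 5.696, limited to 1 d.p. → 2 s.f.
Carrying full precision, 9.64 ÷ 5.696 = 1.69241573034…; keep min(3, 2) = 2 s.f.
Rounded to 2 significant figures: 1.7.

1.7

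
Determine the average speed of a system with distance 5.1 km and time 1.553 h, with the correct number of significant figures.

average speed = 5.1 km ÷ 1.553 h = 3.28396651642… km/h.
5.1 has 2 significant figures; 1.553 has 4.
Division/multiplication keeps the fewest: 2 significant figures.
Rounded: 3.3 km/h.

3.3 km/h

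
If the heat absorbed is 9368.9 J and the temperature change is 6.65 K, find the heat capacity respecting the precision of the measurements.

heat capacity = 9368.9 J ÷ 6.65 K = 1408.85714286… J/K.
9368.9 has 5 significant figures; 6.65 has 3.
Division/multiplication keeps the fewest: 3 significant figures.
Rounded: 1.41 × 10^3 J/K.

1.41 × 10^3 J/K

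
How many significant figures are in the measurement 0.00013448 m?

0.00013448: leading zeros are not significant.

5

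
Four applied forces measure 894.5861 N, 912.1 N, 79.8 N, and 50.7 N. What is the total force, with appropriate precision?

1937.2 N

894.5861 N + 912.1 N + 79.8 N + 50.7 N = 1937.1861 N.
Addition/subtraction keeps the fewest decimal places: 894.5861 → 4 decimal places, 912.1 → 1 decimal place, 79.8 → 1 decimal place, 50.7 → 1 decimal place; limit is 1.
Rounded to 1 decimal place: 1937.2 N.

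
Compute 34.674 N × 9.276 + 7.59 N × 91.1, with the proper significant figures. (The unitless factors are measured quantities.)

1013 N

34.674 × 9.276 = 321.636024 → 321.6 N (4 s.f., last digit at the 10^-1 place).
7.59 × 91.1 = 691.449 → 691 N (3 s.f., last digit at the 10^0 place).
Sum: 1013.085024 N; keep the coarser place, 10^0.
Result: 1013 N.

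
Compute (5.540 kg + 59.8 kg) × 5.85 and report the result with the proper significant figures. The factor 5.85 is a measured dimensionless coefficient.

382 kg

5.540 kg + 59.8 kg = 65.340 kg; the sum is limited to 1 decimal place (3 s.f.).
Carrying full precision, 65.340 × 5.85 = 382.239 kg; 5.85 has 3 s.f., so the result keeps min(3, 3) = 3 s.f.
Rounded to 3 significant figures: 382 kg.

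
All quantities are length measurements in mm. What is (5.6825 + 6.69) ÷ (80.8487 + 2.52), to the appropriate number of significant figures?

5.6825 + 6.69 = 12.3725, limited to 2 d.p. → 4 s.f.; 80.8487 + 2.52 = 83.3687, limited to 2 d.p. → 4 s.f.
Carrying full precision, 12.3725 ÷ 83.3687 = 0.148407016062…; keep min(4, 4) = 4 s.f.
Rounded to 4 significant figures: 0.1484.

0.1484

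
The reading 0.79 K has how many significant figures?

2

0.79: leading zeros are not significant.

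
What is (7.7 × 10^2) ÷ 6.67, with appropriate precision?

(7.7 × 10^2) ÷ 6.67 = 115.442278861…
Multiplication/division keeps the fewest significant figures: 7.7 × 10^2 → 2 s.f., 6.67 → 3 s.f.; limit is 2.
Rounded to 2 significant figures: 1.2 × 10^2.

1.2 × 10^2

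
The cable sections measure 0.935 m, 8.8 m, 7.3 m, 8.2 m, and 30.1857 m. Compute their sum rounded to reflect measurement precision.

0.935 m + 8.8 m + 7.3 m + 8.2 m + 30.1857 m = 55.4207 m.
Addition/subtraction keeps the fewest decimal places: 0.935 → 3 decimal places, 8.8 → 1 decimal place, 7.3 → 1 decimal place, 8.2 → 1 decimal place, 30.1857 → 4 decimal places; limit is 1.
Rounded to 1 decimal place: 55.4 m.

55.4 m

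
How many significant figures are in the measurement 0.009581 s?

0.009581: leading zeros are not significant.

4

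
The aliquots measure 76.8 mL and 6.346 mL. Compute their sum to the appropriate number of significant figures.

76.8 mL + 6.346 mL = 83.146 mL.
Addition/subtraction keeps the fewest decimal places: 76.8 → 1 decimal place, 6.346 → 3 decimal places; limit is 1.
Rounded to 1 decimal place: 83.1 mL.

83.1 mL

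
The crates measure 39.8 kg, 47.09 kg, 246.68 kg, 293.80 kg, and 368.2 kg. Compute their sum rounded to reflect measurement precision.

39.8 kg + 47.09 kg + 246.68 kg + 293.80 kg + 368.2 kg = 995.57 kg.
Addition/subtraction keeps the fewest decimal places: 39.8 → 1 decimal place, 47.09 → 2 decimal places, 246.68 → 2 decimal places, 293.80 → 2 decimal places, 368.2 → 1 decimal place; limit is 1.
Rounded to 1 decimal place: 995.6 kg.

995.6 kg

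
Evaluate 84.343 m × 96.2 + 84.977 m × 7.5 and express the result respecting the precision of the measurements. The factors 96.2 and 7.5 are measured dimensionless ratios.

8.75 × 10³ m

84.343 × 96.2 = 8113.7966 → 8.11 × 10³ m (3 s.f., last digit at the 10^1 place).
84.977 × 7.5 = 637.3275 → 6.4 × 10² m (2 s.f., last digit at the 10^1 place).
Sum: 8751.1241 m; keep the coarser place, 10^1.
Result: 8.75 × 10³ m.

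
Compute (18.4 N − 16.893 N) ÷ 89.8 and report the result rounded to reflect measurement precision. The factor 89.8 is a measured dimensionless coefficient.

18.4 N − 16.893 N = 1.507 N; the difference is limited to 1 decimal place (2 s.f.).
Carrying full precision, 1.507 ÷ 89.8 = 0.0167817371938… N; 89.8 has 3 s.f., so the result keeps min(2, 3) = 2 s.f.
Rounded to 2 significant figures: 0.017 N.

0.017 N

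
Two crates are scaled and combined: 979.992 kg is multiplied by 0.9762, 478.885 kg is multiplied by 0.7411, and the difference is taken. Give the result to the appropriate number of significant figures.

601.8 kg

979.992 × 0.9762 = 956.6681904 → 956.7 kg (4 s.f., last digit at the 10^-1 place).
478.885 × 0.7411 = 354.9016735 → 354.9 kg (4 s.f., last digit at the 10^-1 place).
Difference: 601.7665169 kg; keep the coarser place, 10^-1.
Result: 601.8 kg.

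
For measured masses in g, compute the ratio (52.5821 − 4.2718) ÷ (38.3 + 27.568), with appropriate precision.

0.733

52.5821 − 4.2718 = 48.3103, limited to 4 d.p. → 6 s.f.; 38.3 + 27.568 = 65.868, limited to 1 d.p. → 3 s.f.
Carrying full precision, 48.3103 ÷ 65.868 = 0.733441124674…; keep min(6, 3) = 3 s.f.
Rounded to 3 significant figures: 0.733.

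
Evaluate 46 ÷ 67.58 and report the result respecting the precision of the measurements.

0.68

46 ÷ 67.58 = 0.680674755845…
Multiplication/division keeps the fewest significant figures: 46 → 2 s.f., 67.58 → 4 s.f.; limit is 2.
Rounded to 2 significant figures: 0.68.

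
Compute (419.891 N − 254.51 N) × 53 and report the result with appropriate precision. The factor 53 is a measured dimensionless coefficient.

419.891 N − 254.51 N = 165.381 N; the difference is limited to 2 decimal places (5 s.f.).
Carrying full precision, 165.381 × 53 = 8765.193 N; 53 has 2 s.f., so the result keeps min(5, 2) = 2 s.f.
Rounded to 2 significant figures: 8.8 × 10³ N.

8.8 × 10³ N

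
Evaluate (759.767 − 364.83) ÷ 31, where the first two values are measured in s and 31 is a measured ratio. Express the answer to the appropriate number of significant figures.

759.767 s − 364.83 s = 394.937 s; the difference is limited to 2 decimal places (5 s.f.).
Carrying full precision, 394.937 ÷ 31 = 12.7399032258… s; 31 has 2 s.f., so the result keeps min(5, 2) = 2 s.f.
Rounded to 2 significant figures: 13 s.

13 s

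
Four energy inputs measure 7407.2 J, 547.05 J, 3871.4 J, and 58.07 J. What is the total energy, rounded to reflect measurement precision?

1.18837 × 10^4 J

7407.2 J + 547.05 J + 3871.4 J + 58.07 J = 11883.72 J.
Addition/subtraction keeps the fewest decimal places: 7407.2 → 1 decimal place, 547.05 → 2 decimal places, 3871.4 → 1 decimal place, 58.07 → 2 decimal places; limit is 1.
Rounded to 1 decimal place: 1.18837 × 10^4 J.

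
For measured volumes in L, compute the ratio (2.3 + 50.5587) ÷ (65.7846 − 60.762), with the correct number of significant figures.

2.3 + 50.5587 = 52.8587, limited to 1 d.p. → 3 s.f.; 65.7846 − 60.762 = 5.0226, limited to 3 d.p. → 4 s.f.
Carrying full precision, 52.8587 ÷ 5.0226 = 10.5241707482…; keep min(3, 4) = 3 s.f.
Rounded to 3 significant figures: 10.5.

10.5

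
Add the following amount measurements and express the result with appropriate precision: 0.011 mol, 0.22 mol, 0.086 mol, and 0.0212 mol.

3.4 × 10⁻¹ mol

0.011 mol + 0.22 mol + 0.086 mol + 0.0212 mol = 0.3382 mol.
Addition/subtraction keeps the fewest decimal places: 0.011 → 3 decimal places, 0.22 → 2 decimal places, 0.086 → 3 decimal places, 0.0212 → 4 decimal places; limit is 2.
Rounded to 2 decimal places: 3.4 × 10⁻¹ mol.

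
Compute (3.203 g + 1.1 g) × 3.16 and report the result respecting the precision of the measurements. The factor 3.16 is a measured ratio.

14 g

3.203 g + 1.1 g = 4.303 g; the sum is limited to 1 decimal place (2 s.f.).
Carrying full precision, 4.303 × 3.16 = 13.59748 g; 3.16 has 3 s.f., so the result keeps min(2, 3) = 2 s.f.
Rounded to 2 significant figures: 14 g.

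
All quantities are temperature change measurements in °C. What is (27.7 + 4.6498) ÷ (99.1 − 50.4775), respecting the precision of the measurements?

27.7 + 4.6498 = 32.3498, limited to 1 d.p. → 3 s.f.; 99.1 − 50.4775 = 48.6225, limited to 1 d.p. → 3 s.f.
Carrying full precision, 32.3498 ÷ 48.6225 = 0.665325723688…; keep min(3, 3) = 3 s.f.
Rounded to 3 significant figures: 0.665.

0.665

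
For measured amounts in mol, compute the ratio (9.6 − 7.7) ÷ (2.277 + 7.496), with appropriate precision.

9.6 − 7.7 = 1.9, limited to 1 d.p. → 2 s.f.; 2.277 + 7.496 = 9.773, limited to 3 d.p. → 4 s.f.
Carrying full precision, 1.9 ÷ 9.773 = 0.194413179167…; keep min(2, 4) = 2 s.f.
Rounded to 2 significant figures: 0.19.

0.19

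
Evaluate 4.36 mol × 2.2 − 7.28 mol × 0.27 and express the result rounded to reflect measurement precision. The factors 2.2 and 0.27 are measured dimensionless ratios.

4.36 × 2.2 = 9.592 → 9.6 mol (2 s.f., last digit at the 10^-1 place).
7.28 × 0.27 = 1.9656 → 2.0 mol (2 s.f., last digit at the 10^-1 place).
Difference: 7.6264 mol; keep the coarser place, 10^-1.
Result: 7.6 mol.

7.6 mol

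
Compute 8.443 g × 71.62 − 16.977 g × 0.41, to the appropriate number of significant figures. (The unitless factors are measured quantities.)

597.7 g

8.443 × 71.62 = 604.68766 → 604.7 g (4 s.f., last digit at the 10^-1 place).
16.977 × 0.41 = 6.96057 → 7.0 g (2 s.f., last digit at the 10^-1 place).
Difference: 597.72709 g; keep the coarser place, 10^-1.
Result: 597.7 g.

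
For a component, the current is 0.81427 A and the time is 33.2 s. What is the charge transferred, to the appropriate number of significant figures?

charge transferred = 0.81427 A × 33.2 s = 27.033764 C.
0.81427 has 5 significant figures; 33.2 has 3.
Division/multiplication keeps the fewest: 3 significant figures.
Rounded: 27.0 C.

27.0 C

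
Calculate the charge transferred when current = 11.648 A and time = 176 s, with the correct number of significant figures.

charge transferred = 11.648 A × 176 s = 2050.048 C.
11.648 has 5 significant figures; 176 has 3.
Division/multiplication keeps the fewest: 3 significant figures.
Rounded: 2.05 × 10³ C.

2.05 × 10³ C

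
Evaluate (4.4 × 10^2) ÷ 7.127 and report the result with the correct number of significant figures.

(4.4 × 10^2) ÷ 7.127 = 61.7370562649…
Multiplication/division keeps the fewest significant figures: 4.4 × 10^2 → 2 s.f., 7.127 → 4 s.f.; limit is 2.
Rounded to 2 significant figures: 62.

62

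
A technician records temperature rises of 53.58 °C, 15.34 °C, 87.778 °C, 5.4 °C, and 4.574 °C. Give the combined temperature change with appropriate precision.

166.7 °C

53.58 °C + 15.34 °C + 87.778 °C + 5.4 °C + 4.574 °C = 166.672 °C.
Addition/subtraction keeps the fewest decimal places: 53.58 → 2 decimal places, 15.34 → 2 decimal places, 87.778 → 3 decimal places, 5.4 → 1 decimal place, 4.574 → 3 decimal places; limit is 1.
Rounded to 1 decimal place: 166.7 °C.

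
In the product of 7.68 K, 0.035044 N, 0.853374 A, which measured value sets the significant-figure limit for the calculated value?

7.68 K

7.68 K → 3 s.f.; 0.035044 N → 5 s.f.; 0.853374 A → 6 s.f.
The fewest is 3 significant figures, from 7.68 K.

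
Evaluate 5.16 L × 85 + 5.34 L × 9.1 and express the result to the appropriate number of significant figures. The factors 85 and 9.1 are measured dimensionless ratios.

5.16 × 85 = 438.6 → 4.4 × 10^2 L (2 s.f., last digit at the 10^1 place).
5.34 × 9.1 = 48.594 → 49 L (2 s.f., last digit at the 10^0 place).
Sum: 487.194 L; keep the coarser place, 10^1.
Result: 4.9 × 10^2 L.

4.9 × 10^2 L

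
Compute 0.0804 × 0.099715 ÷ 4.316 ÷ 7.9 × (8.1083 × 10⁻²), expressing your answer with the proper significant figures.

0.0804 × 0.099715 ÷ 4.316 ÷ 7.9 × (8.1083 × 10⁻²) = 0.0000190650445249…
Multiplication/division keeps the fewest significant figures: 0.0804 → 3 s.f., 0.099715 → 5 s.f., 4.316 → 4 s.f., 7.9 → 2 s.f., 8.1083 × 10⁻² → 5 s.f.; limit is 2.
Rounded to 2 significant figures: 1.9 × 10⁻⁵.

1.9 × 10⁻⁵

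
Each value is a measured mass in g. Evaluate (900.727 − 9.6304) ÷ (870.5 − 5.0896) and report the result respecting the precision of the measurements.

1.030

900.727 − 9.6304 = 891.0966, limited to 3 d.p. → 6 s.f.; 870.5 − 5.0896 = 865.4104, limited to 1 d.p. → 4 s.f.
Carrying full precision, 891.0966 ÷ 865.4104 = 1.02968094675…; keep min(6, 4) = 4 s.f.
Rounded to 4 significant figures: 1.030.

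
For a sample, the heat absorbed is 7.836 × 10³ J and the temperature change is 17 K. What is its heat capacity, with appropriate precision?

4.6 × 10² J/K

heat capacity = 7.836 × 10³ J ÷ 17 K = 460.941176471… J/K.
7.836 × 10³ has 4 significant figures; 17 has 2.
Division/multiplication keeps the fewest: 2 significant figures.
Rounded: 4.6 × 10² J/K.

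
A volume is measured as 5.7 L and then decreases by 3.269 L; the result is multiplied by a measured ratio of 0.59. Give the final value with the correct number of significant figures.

1.4 L

5.7 L − 3.269 L = 2.431 L; the difference is limited to 1 decimal place (2 s.f.).
Carrying full precision, 2.431 × 0.59 = 1.43429 L; 0.59 has 2 s.f., so the result keeps min(2, 2) = 2 s.f.
Rounded to 2 significant figures: 1.4 L.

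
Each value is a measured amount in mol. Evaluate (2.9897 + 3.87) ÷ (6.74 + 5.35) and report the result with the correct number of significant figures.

0.567

2.9897 + 3.87 = 6.8597, limited to 2 d.p. → 3 s.f.; 6.74 + 5.35 = 12.09, limited to 2 d.p. → 4 s.f.
Carrying full precision, 6.8597 ÷ 12.09 = 0.567386269644…; keep min(3, 4) = 3 s.f.
Rounded to 3 significant figures: 0.567.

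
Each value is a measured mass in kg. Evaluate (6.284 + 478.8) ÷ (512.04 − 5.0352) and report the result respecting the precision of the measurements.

6.284 + 478.8 = 485.084, limited to 1 d.p. → 4 s.f.; 512.04 − 5.0352 = 507.0048, limited to 2 d.p. → 5 s.f.
Carrying full precision, 485.084 ÷ 507.0048 = 0.956764117421…; keep min(4, 5) = 4 s.f.
Rounded to 4 significant figures: 0.9568.

0.9568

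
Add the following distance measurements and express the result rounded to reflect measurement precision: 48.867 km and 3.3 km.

52.2 km

48.867 km + 3.3 km = 52.167 km.
Addition/subtraction keeps the fewest decimal places: 48.867 → 3 decimal places, 3.3 → 1 decimal place; limit is 1.
Rounded to 1 decimal place: 52.2 km.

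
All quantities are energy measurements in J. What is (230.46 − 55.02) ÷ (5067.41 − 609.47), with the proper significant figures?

0.039355

230.46 − 55.02 = 175.44, limited to 2 d.p. → 5 s.f.; 5067.41 − 609.47 = 4457.94, limited to 2 d.p. → 6 s.f.
Carrying full precision, 175.44 ÷ 4457.94 = 0.0393545000606…; keep min(5, 6) = 5 s.f.
Rounded to 5 significant figures: 0.039355.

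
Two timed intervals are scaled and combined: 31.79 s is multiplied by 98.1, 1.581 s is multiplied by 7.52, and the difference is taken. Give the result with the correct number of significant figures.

3.11 × 10^3 s

31.79 × 98.1 = 3118.599 → 3.12 × 10^3 s (3 s.f., last digit at the 10^1 place).
1.581 × 7.52 = 11.88912 → 11.9 s (3 s.f., last digit at the 10^-1 place).
Difference: 3106.70988 s; keep the coarser place, 10^1.
Result: 3.11 × 10^3 s.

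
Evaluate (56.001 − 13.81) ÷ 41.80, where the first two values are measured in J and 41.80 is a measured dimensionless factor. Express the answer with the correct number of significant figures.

56.001 J − 13.81 J = 42.191 J; the difference is limited to 2 decimal places (4 s.f.).
Carrying full precision, 42.191 ÷ 41.80 = 1.00935406699… J; 41.80 has 4 s.f., so the result keeps min(4, 4) = 4 s.f.
Rounded to 4 significant figures: 1.009 J.

1.009 J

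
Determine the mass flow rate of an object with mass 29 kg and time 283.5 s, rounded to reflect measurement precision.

0.10 kg/s

mass flow rate = 29 kg ÷ 283.5 s = 0.102292768959… kg/s.
29 has 2 significant figures; 283.5 has 4.
Division/multiplication keeps the fewest: 2 significant figures.
Rounded: 0.10 kg/s.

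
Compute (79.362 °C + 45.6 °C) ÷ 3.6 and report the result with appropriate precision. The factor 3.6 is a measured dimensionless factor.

79.362 °C + 45.6 °C = 124.962 °C; the sum is limited to 1 decimal place (4 s.f.).
Carrying full precision, 124.962 ÷ 3.6 = 34.7116666667… °C; 3.6 has 2 s.f., so the result keeps min(4, 2) = 2 s.f.
Rounded to 2 significant figures: 35 °C.

35 °C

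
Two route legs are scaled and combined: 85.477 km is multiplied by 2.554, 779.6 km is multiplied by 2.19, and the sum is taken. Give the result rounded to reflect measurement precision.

85.477 × 2.554 = 218.308258 → 218.3 km (4 s.f., last digit at the 10^-1 place).
779.6 × 2.19 = 1707.324 → 1.71 × 10^3 km (3 s.f., last digit at the 10^1 place).
Sum: 1925.632258 km; keep the coarser place, 10^1.
Result: 1.93 × 10^3 km.

1.93 × 10^3 km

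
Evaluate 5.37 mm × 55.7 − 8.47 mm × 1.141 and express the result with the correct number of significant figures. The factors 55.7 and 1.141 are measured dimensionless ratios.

289 mm

5.37 × 55.7 = 299.109 → 299 mm (3 s.f., last digit at the 10^0 place).
8.47 × 1.141 = 9.66427 → 9.66 mm (3 s.f., last digit at the 10^-2 place).
Difference: 289.44473 mm; keep the coarser place, 10^0.
Result: 289 mm.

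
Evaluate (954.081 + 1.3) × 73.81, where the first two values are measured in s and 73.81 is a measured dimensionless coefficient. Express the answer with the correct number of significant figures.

7.052 × 10^4 s

954.081 s + 1.3 s = 955.381 s; the sum is limited to 1 decimal place (4 s.f.).
Carrying full precision, 955.381 × 73.81 = 70516.67161 s; 73.81 has 4 s.f., so the result keeps min(4, 4) = 4 s.f.
Rounded to 4 significant figures: 7.052 × 10^4 s.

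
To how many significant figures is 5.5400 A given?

5

5.5400: trailing zeros after a decimal point are significant.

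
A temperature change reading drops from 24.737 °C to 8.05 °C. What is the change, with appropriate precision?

16.69 °C

24.737 °C − 8.05 °C = 16.687 °C.
Addition/subtraction keeps the fewest decimal places: 24.737 → 3 decimal places, 8.05 → 2 decimal places; limit is 2.
Rounded to 2 decimal places: 16.69 °C.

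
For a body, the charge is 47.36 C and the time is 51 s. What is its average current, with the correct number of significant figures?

9.3 × 10⁻¹ A

average current = 47.36 C ÷ 51 s = 0.92862745098… A.
47.36 has 4 significant figures; 51 has 2.
Division/multiplication keeps the fewest: 2 significant figures.
Rounded: 9.3 × 10⁻¹ A.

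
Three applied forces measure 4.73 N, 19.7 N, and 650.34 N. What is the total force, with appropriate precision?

674.8 N

4.73 N + 19.7 N + 650.34 N = 674.77 N.
Addition/subtraction keeps the fewest decimal places: 4.73 → 2 decimal places, 19.7 → 1 decimal place, 650.34 → 2 decimal places; limit is 1.
Rounded to 1 decimal place: 674.8 N.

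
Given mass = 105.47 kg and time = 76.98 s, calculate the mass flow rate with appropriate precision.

mass flow rate = 105.47 kg ÷ 76.98 s = 1.37009612886… kg/s.
105.47 has 5 significant figures; 76.98 has 4.
Division/multiplication keeps the fewest: 4 significant figures.
Rounded: 1.370 kg/s.

1.370 kg/s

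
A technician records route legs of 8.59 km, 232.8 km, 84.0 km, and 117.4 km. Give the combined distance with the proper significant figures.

8.59 km + 232.8 km + 84.0 km + 117.4 km = 442.79 km.
Addition/subtraction keeps the fewest decimal places: 8.59 → 2 decimal places, 232.8 → 1 decimal place, 84.0 → 1 decimal place, 117.4 → 1 decimal place; limit is 1.
Rounded to 1 decimal place: 442.8 km.

442.8 km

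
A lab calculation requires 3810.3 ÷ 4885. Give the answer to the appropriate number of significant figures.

3810.3 ÷ 4885 = 0.78
Multiplication/division keeps the fewest significant figures: 3810.3 → 5 s.f., 4885 → 4 s.f.; limit is 4.
Rounded to 4 significant figures: 0.7800.

0.7800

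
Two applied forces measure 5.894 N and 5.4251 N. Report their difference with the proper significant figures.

5.894 N − 5.4251 N = 0.4689 N.
Addition/subtraction keeps the fewest decimal places: 5.894 → 3 decimal places, 5.4251 → 4 decimal places; limit is 3.
Rounded to 3 decimal places: 0.469 N.

0.469 N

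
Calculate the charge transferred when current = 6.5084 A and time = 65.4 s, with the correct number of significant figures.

charge transferred = 6.5084 A × 65.4 s = 425.64936 C.
6.5084 has 5 significant figures; 65.4 has 3.
Division/multiplication keeps the fewest: 3 significant figures.
Rounded: 426 C.

426 C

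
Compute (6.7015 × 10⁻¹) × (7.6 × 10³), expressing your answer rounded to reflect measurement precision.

(6.7015 × 10⁻¹) × (7.6 × 10³) = 5093.14
Multiplication/division keeps the fewest significant figures: 6.7015 × 10⁻¹ → 5 s.f., 7.6 × 10³ → 2 s.f.; limit is 2.
Rounded to 2 significant figures: 5.1 × 10³.

5.1 × 10³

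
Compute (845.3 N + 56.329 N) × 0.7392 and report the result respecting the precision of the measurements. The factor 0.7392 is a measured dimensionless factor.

845.3 N + 56.329 N = 901.629 N; the sum is limited to 1 decimal place (4 s.f.).
Carrying full precision, 901.629 × 0.7392 = 666.4841568 N; 0.7392 has 4 s.f., so the result keeps min(4, 4) = 4 s.f.
Rounded to 4 significant figures: 666.5 N.

666.5 N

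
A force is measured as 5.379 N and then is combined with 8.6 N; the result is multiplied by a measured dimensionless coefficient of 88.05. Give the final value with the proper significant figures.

1.23 × 10^3 N

5.379 N + 8.6 N = 13.979 N; the sum is limited to 1 decimal place (3 s.f.).
Carrying full precision, 13.979 × 88.05 = 1230.85095 N; 88.05 has 4 s.f., so the result keeps min(3, 4) = 3 s.f.
Rounded to 3 significant figures: 1.23 × 10^3 N.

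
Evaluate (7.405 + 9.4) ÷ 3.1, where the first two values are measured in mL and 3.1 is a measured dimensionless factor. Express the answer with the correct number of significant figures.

5.4 mL

7.405 mL + 9.4 mL = 16.805 mL; the sum is limited to 1 decimal place (3 s.f.).
Carrying full precision, 16.805 ÷ 3.1 = 5.42096774194… mL; 3.1 has 2 s.f., so the result keeps min(3, 2) = 2 s.f.
Rounded to 2 significant figures: 5.4 mL.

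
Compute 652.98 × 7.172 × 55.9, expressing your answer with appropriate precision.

652.98 × 7.172 × 55.9 = 261789.346104
Multiplication/division keeps the fewest significant figures: 652.98 → 5 s.f., 7.172 → 4 s.f., 55.9 → 3 s.f.; limit is 3.
Rounded to 3 significant figures: 2.62 × 10^5.

2.62 × 10^5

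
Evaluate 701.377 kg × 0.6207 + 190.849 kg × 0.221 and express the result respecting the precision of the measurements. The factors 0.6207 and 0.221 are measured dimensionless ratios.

477.5 kg

701.377 × 0.6207 = 435.3447039 → 435.3 kg (4 s.f., last digit at the 10^-1 place).
190.849 × 0.221 = 42.177629 → 42.2 kg (3 s.f., last digit at the 10^-1 place).
Sum: 477.5223329 kg; keep the coarser place, 10^-1.
Result: 477.5 kg.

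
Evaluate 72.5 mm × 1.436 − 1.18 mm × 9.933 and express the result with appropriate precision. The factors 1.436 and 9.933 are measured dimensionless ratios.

92 mm

72.5 × 1.436 = 104.11 → 104 mm (3 s.f., last digit at the 10^0 place).
1.18 × 9.933 = 11.72094 → 11.7 mm (3 s.f., last digit at the 10^-1 place).
Difference: 92.38906 mm; keep the coarser place, 10^0.
Result: 92 mm.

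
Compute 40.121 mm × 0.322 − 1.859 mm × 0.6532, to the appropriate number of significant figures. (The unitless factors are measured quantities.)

11.7 mm

40.121 × 0.322 = 12.918962 → 12.9 mm (3 s.f., last digit at the 10^-1 place).
1.859 × 0.6532 = 1.2142988 → 1.214 mm (4 s.f., last digit at the 10^-3 place).
Difference: 11.7046632 mm; keep the coarser place, 10^-1.
Result: 11.7 mm.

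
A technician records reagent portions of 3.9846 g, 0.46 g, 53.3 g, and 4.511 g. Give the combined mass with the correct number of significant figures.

62.3 g

3.9846 g + 0.46 g + 53.3 g + 4.511 g = 62.2556 g.
Addition/subtraction keeps the fewest decimal places: 3.9846 → 4 decimal places, 0.46 → 2 decimal places, 53.3 → 1 decimal place, 4.511 → 3 decimal places; limit is 1.
Rounded to 1 decimal place: 62.3 g.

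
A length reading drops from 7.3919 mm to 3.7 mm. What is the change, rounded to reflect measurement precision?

7.3919 mm − 3.7 mm = 3.6919 mm.
Addition/subtraction keeps the fewest decimal places: 7.3919 → 4 decimal places, 3.7 → 1 decimal place; limit is 1.
Rounded to 1 decimal place: 3.7 mm.

3.7 mm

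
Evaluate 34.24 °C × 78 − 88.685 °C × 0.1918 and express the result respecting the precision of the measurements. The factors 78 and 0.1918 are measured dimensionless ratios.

34.24 × 78 = 2670.72 → 2.7 × 10³ °C (2 s.f., last digit at the 10^2 place).
88.685 × 0.1918 = 17.009783 → 17.01 °C (4 s.f., last digit at the 10^-2 place).
Difference: 2653.710217 °C; keep the coarser place, 10^2.
Result: 2.7 × 10³ °C.

2.7 × 10³ °C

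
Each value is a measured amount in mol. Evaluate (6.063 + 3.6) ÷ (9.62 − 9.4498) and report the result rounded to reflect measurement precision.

6.063 + 3.6 = 9.663, limited to 1 d.p. → 2 s.f.; 9.62 − 9.4498 = 0.1702, limited to 2 d.p. → 2 s.f.
Carrying full precision, 9.663 ÷ 0.1702 = 56.7743830787…; keep min(2, 2) = 2 s.f.
Rounded to 2 significant figures: 57.

57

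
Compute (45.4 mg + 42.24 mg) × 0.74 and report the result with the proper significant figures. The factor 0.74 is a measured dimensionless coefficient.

65 mg

45.4 mg + 42.24 mg = 87.64 mg; the sum is limited to 1 decimal place (3 s.f.).
Carrying full precision, 87.64 × 0.74 = 64.8536 mg; 0.74 has 2 s.f., so the result keeps min(3, 2) = 2 s.f.
Rounded to 2 significant figures: 65 mg.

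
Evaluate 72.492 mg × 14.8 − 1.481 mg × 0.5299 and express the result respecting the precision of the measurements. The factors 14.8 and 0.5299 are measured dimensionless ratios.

1.07 × 10^3 mg

72.492 × 14.8 = 1072.8816 → 1.07 × 10^3 mg (3 s.f., last digit at the 10^1 place).
1.481 × 0.5299 = 0.7847819 → 0.7848 mg (4 s.f., last digit at the 10^-4 place).
Difference: 1072.0968181 mg; keep the coarser place, 10^1.
Result: 1.07 × 10^3 mg.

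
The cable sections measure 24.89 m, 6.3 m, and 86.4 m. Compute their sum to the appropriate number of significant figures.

117.6 m

24.89 m + 6.3 m + 86.4 m = 117.59 m.
Addition/subtraction keeps the fewest decimal places: 24.89 → 2 decimal places, 6.3 → 1 decimal place, 86.4 → 1 decimal place; limit is 1.
Rounded to 1 decimal place: 117.6 m.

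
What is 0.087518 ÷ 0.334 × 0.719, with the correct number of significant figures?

0.188

0.087518 ÷ 0.334 × 0.719 = 0.188399526946…
Multiplication/division keeps the fewest significant figures: 0.087518 → 5 s.f., 0.334 → 3 s.f., 0.719 → 3 s.f.; limit is 3.
Rounded to 3 significant figures: 0.188.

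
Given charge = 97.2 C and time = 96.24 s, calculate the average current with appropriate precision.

1.01 A

average current = 97.2 C ÷ 96.24 s = 1.00997506234… A.
97.2 has 3 significant figures; 96.24 has 4.
Division/multiplication keeps the fewest: 3 significant figures.
Rounded: 1.01 A.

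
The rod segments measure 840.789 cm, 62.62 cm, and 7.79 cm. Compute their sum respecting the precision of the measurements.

9.1120 × 10^2 cm

840.789 cm + 62.62 cm + 7.79 cm = 911.199 cm.
Addition/subtraction keeps the fewest decimal places: 840.789 → 3 decimal places, 62.62 → 2 decimal places, 7.79 → 2 decimal places; limit is 2.
Rounded to 2 decimal places: 9.1120 × 10^2 cm.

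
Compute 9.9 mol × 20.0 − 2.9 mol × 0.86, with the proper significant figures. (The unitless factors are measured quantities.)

9.9 × 20.0 = 198 → 2.0 × 10² mol (2 s.f., last digit at the 10^1 place).
2.9 × 0.86 = 2.494 → 2.5 mol (2 s.f., last digit at the 10^-1 place).
Difference: 195.506 mol; keep the coarser place, 10^1.
Result: 2.0 × 10² mol.

2.0 × 10² mol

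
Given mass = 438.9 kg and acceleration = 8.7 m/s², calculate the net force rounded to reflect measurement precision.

3.8 × 10^3 N

net force = 438.9 kg × 8.7 m/s² = 3818.43 N.
438.9 has 4 significant figures; 8.7 has 2.
Division/multiplication keeps the fewest: 2 significant figures.
Rounded: 3.8 × 10^3 N.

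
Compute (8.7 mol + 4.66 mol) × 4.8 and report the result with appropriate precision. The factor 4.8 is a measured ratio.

8.7 mol + 4.66 mol = 13.36 mol; the sum is limited to 1 decimal place (3 s.f.).
Carrying full precision, 13.36 × 4.8 = 64.128 mol; 4.8 has 2 s.f., so the result keeps min(3, 2) = 2 s.f.
Rounded to 2 significant figures: 64 mol.

64 mol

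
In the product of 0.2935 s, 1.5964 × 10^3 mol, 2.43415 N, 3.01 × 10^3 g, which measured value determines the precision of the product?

3.01 × 10^3 g

0.2935 s → 4 s.f.; 1.5964 × 10^3 mol → 5 s.f.; 2.43415 N → 6 s.f.; 3.01 × 10^3 g → 3 s.f.
The fewest is 3 significant figures, from 3.01 × 10^3 g.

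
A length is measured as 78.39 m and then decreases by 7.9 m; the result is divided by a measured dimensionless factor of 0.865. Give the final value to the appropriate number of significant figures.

78.39 m − 7.9 m = 70.49 m; the difference is limited to 1 decimal place (3 s.f.).
Carrying full precision, 70.49 ÷ 0.865 = 81.4913294798… m; 0.865 has 3 s.f., so the result keeps min(3, 3) = 3 s.f.
Rounded to 3 significant figures: 81.5 m.

81.5 m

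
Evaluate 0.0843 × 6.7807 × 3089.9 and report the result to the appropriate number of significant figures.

0.0843 × 6.7807 × 3089.9 = 1766.2270396…
Multiplication/division keeps the fewest significant figures: 0.0843 → 3 s.f., 6.7807 → 5 s.f., 3089.9 → 5 s.f.; limit is 3.
Rounded to 3 significant figures: 1.77 × 10^3.

1.77 × 10^3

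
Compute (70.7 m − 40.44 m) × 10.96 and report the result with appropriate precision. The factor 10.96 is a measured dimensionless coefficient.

332 m

70.7 m − 40.44 m = 30.26 m; the difference is limited to 1 decimal place (3 s.f.).
Carrying full precision, 30.26 × 10.96 = 331.6496 m; 10.96 has 4 s.f., so the result keeps min(3, 4) = 3 s.f.
Rounded to 3 significant figures: 332 m.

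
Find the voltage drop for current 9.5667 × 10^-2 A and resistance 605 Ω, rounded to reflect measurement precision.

voltage drop = 9.5667 × 10^-2 A × 605 Ω = 57.878535 V.
9.5667 × 10^-2 has 5 significant figures; 605 has 3.
Division/multiplication keeps the fewest: 3 significant figures.
Rounded: 57.9 V.

57.9 V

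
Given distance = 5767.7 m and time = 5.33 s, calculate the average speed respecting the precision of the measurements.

1.08 × 10^3 m/s

average speed = 5767.7 m ÷ 5.33 s = 1082.12007505… m/s.
5767.7 has 5 significant figures; 5.33 has 3.
Division/multiplication keeps the fewest: 3 significant figures.
Rounded: 1.08 × 10^3 m/s.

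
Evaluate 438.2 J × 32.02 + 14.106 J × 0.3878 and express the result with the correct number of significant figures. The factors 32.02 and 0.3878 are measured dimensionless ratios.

1.404 × 10⁴ J

438.2 × 32.02 = 14031.164 → 1.403 × 10⁴ J (4 s.f., last digit at the 10^1 place).
14.106 × 0.3878 = 5.4703068 → 5.470 J (4 s.f., last digit at the 10^-3 place).
Sum: 14036.6343068 J; keep the coarser place, 10^1.
Result: 1.404 × 10⁴ J.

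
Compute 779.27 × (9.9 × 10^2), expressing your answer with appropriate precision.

7.7 × 10^5

779.27 × (9.9 × 10^2) = 771477.3
Multiplication/division keeps the fewest significant figures: 779.27 → 5 s.f., 9.9 × 10^2 → 2 s.f.; limit is 2.
Rounded to 2 significant figures: 7.7 × 10^5.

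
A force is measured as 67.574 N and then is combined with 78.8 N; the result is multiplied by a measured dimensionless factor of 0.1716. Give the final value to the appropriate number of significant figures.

25.12 N

67.574 N + 78.8 N = 146.374 N; the sum is limited to 1 decimal place (4 s.f.).
Carrying full precision, 146.374 × 0.1716 = 25.1177784 N; 0.1716 has 4 s.f., so the result keeps min(4, 4) = 4 s.f.
Rounded to 4 significant figures: 25.12 N.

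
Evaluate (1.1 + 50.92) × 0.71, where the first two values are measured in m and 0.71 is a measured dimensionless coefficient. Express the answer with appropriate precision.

1.1 m + 50.92 m = 52.02 m; the sum is limited to 1 decimal place (3 s.f.).
Carrying full precision, 52.02 × 0.71 = 36.9342 m; 0.71 has 2 s.f., so the result keeps min(3, 2) = 2 s.f.
Rounded to 2 significant figures: 37 m.

37 m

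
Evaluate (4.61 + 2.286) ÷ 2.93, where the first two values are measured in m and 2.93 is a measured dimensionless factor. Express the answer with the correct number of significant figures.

2.35 m

4.61 m + 2.286 m = 6.896 m; the sum is limited to 2 decimal places (3 s.f.).
Carrying full precision, 6.896 ÷ 2.93 = 2.35358361775… m; 2.93 has 3 s.f., so the result keeps min(3, 3) = 3 s.f.
Rounded to 3 significant figures: 2.35 m.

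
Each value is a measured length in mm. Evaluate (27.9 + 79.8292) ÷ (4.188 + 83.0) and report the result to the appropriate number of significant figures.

27.9 + 79.8292 = 107.7292, limited to 1 d.p. → 4 s.f.; 4.188 + 83.0 = 87.188, limited to 1 d.p. → 3 s.f.
Carrying full precision, 107.7292 ÷ 87.188 = 1.23559664174…; keep min(4, 3) = 3 s.f.
Rounded to 3 significant figures: 1.24.

1.24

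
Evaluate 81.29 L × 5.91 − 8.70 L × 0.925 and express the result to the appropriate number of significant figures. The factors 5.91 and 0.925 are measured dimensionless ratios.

81.29 × 5.91 = 480.4239 → 4.80 × 10^2 L (3 s.f., last digit at the 10^0 place).
8.70 × 0.925 = 8.0475 → 8.05 L (3 s.f., last digit at the 10^-2 place).
Difference: 472.3764 L; keep the coarser place, 10^0.
Result: 472 L.

472 L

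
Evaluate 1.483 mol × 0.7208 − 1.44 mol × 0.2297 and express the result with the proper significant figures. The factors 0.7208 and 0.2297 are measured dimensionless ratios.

1.483 × 0.7208 = 1.0689464 → 1.069 mol (4 s.f., last digit at the 10^-3 place).
1.44 × 0.2297 = 0.330768 → 0.331 mol (3 s.f., last digit at the 10^-3 place).
Difference: 0.7381784 mol; keep the coarser place, 10^-3.
Result: 0.738 mol.

0.738 mol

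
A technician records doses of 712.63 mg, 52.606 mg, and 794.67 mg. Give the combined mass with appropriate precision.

712.63 mg + 52.606 mg + 794.67 mg = 1559.906 mg.
Addition/subtraction keeps the fewest decimal places: 712.63 → 2 decimal places, 52.606 → 3 decimal places, 794.67 → 2 decimal places; limit is 2.
Rounded to 2 decimal places: 1559.91 mg.

1559.91 mg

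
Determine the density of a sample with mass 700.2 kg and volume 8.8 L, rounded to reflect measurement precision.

80. kg/L

density = 700.2 kg ÷ 8.8 L = 79.5681818182… kg/L.
700.2 has 4 significant figures; 8.8 has 2.
Division/multiplication keeps the fewest: 2 significant figures.
Rounded: 80. kg/L.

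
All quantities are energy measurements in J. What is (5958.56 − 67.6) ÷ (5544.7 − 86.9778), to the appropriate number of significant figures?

5958.56 − 67.6 = 5890.96, limited to 1 d.p. → 5 s.f.; 5544.7 − 86.9778 = 5457.7222, limited to 1 d.p. → 5 s.f.
Carrying full precision, 5890.96 ÷ 5457.7222 = 1.07938069842…; keep min(5, 5) = 5 s.f.
Rounded to 5 significant figures: 1.0794.

1.0794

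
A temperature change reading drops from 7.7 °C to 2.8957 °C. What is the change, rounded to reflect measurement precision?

4.8 °C

7.7 °C − 2.8957 °C = 4.8043 °C.
Addition/subtraction keeps the fewest decimal places: 7.7 → 1 decimal place, 2.8957 → 4 decimal places; limit is 1.
Rounded to 1 decimal place: 4.8 °C.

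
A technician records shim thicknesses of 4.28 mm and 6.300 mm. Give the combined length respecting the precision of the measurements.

10.58 mm

4.28 mm + 6.300 mm = 10.580 mm.
Addition/subtraction keeps the fewest decimal places: 4.28 → 2 decimal places, 6.300 → 3 decimal places; limit is 2.
Rounded to 2 decimal places: 10.58 mm.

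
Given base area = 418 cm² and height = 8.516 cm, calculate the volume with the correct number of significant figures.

volume = 418 cm² × 8.516 cm = 3559.688 cm³.
418 has 3 significant figures; 8.516 has 4.
Division/multiplication keeps the fewest: 3 significant figures.
Rounded: 3.56 × 10³ cm³.

3.56 × 10³ cm³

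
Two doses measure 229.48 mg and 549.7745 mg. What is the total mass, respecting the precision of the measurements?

229.48 mg + 549.7745 mg = 779.2545 mg.
Addition/subtraction keeps the fewest decimal places: 229.48 → 2 decimal places, 549.7745 → 4 decimal places; limit is 2.
Rounded to 2 decimal places: 779.25 mg.

779.25 mg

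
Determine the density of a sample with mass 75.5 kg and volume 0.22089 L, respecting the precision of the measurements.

342 kg/L

density = 75.5 kg ÷ 0.22089 L = 341.799085518… kg/L.
75.5 has 3 significant figures; 0.22089 has 5.
Division/multiplication keeps the fewest: 3 significant figures.
Rounded: 342 kg/L.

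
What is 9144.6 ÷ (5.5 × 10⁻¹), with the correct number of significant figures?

1.7 × 10⁴

9144.6 ÷ (5.5 × 10⁻¹) = 16626.5454545…
Multiplication/division keeps the fewest significant figures: 9144.6 → 5 s.f., 5.5 × 10⁻¹ → 2 s.f.; limit is 2.
Rounded to 2 significant figures: 1.7 × 10⁴.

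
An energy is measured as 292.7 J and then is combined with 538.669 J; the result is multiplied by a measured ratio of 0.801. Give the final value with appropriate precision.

292.7 J + 538.669 J = 831.369 J; the sum is limited to 1 decimal place (4 s.f.).
Carrying full precision, 831.369 × 0.801 = 665.926569 J; 0.801 has 3 s.f., so the result keeps min(4, 3) = 3 s.f.
Rounded to 3 significant figures: 666 J.

666 J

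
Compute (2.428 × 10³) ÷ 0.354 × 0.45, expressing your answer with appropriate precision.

3.1 × 10³

(2.428 × 10³) ÷ 0.354 × 0.45 = 3086.44067797…
Multiplication/division keeps the fewest significant figures: 2.428 × 10³ → 4 s.f., 0.354 → 3 s.f., 0.45 → 2 s.f.; limit is 2.
Rounded to 2 significant figures: 3.1 × 10³.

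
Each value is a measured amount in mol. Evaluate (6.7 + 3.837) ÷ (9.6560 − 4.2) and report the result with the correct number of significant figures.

1.9

6.7 + 3.837 = 10.537, limited to 1 d.p. → 3 s.f.; 9.6560 − 4.2 = 5.4560, limited to 1 d.p. → 2 s.f.
Carrying full precision, 10.537 ÷ 5.4560 = 1.93126832845…; keep min(3, 2) = 2 s.f.
Rounded to 2 significant figures: 1.9.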